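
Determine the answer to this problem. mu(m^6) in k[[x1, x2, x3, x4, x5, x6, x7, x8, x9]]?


C(n+d-1,d)=C(14,6)=3003


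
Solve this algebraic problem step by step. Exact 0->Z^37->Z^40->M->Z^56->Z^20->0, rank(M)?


Alt sum=0:
(-1)^0*37 + (-1)^1*40 + (-1)^2*? + (-1)^3*56 + (-1)^4*20=0
rank(M)=39


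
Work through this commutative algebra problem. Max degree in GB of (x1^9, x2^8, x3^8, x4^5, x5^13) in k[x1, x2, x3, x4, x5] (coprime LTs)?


Pure powers, coprime LTs => already GB.
Degrees: 9, 8, 8, 5, 13
Max=13


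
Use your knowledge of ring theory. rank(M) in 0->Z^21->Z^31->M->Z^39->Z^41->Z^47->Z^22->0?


Alt sum=0:
(-1)^0*21 + (-1)^1*31 + (-1)^2*? + (-1)^3*39 + (-1)^4*41 + (-1)^5*47 + (-1)^6*22=0
rank(M)=33


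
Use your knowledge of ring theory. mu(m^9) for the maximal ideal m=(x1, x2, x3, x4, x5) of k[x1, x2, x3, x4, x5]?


Graded Nakayama: mu(m^d) = dim_k (m^d/m^(d+1)) = #degree-9 monomials in 5 vars
C(n+d-1,d)=C(13,9)=715


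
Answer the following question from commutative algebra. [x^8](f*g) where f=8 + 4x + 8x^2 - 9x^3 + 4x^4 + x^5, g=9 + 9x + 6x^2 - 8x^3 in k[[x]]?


[x^8] = sum a_i*b_j, i+j=8
  1*-8=-8
Sum=-8


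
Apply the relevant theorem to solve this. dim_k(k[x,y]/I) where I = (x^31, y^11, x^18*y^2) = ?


k[x,y]/I, I = (x^31, y^11, x^18*y^2)
Rect: 31x11=341. Corner: (31-18)x(11-2)=117.
dim = 341-117 = 224


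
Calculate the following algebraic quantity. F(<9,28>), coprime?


gcd(9,28)=1 => F=ab-a-b=9*28-9-28=252-37=215


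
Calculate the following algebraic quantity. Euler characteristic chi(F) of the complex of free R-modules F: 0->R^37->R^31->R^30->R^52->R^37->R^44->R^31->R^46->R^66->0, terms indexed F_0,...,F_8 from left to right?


chi = sum (-1)^i * rank:
(-1)^0*37=37
(-1)^1*31=-31
(-1)^2*30=30
(-1)^3*52=-52
(-1)^4*37=37
(-1)^5*44=-44
(-1)^6*31=31
(-1)^7*46=-46
(-1)^8*66=66
chi=28


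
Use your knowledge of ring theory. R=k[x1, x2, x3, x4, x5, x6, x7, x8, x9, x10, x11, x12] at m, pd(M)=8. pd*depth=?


pd+depth=12
depth=12-8=4
pd*depth=8*4=32


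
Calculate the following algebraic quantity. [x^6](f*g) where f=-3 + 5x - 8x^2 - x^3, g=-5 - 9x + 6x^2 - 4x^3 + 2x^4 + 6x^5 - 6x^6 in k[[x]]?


[x^6] = sum a_i*b_j, i+j=6
  -3*-6=18
  5*6=30
  -8*2=-16
  -1*-4=4
Sum=36


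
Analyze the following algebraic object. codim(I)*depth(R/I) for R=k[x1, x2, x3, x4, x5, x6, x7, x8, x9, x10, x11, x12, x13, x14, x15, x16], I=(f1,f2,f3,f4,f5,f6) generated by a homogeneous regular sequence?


codim=6, depth=dim(R/I)=16-6=10
Product=6*10=60


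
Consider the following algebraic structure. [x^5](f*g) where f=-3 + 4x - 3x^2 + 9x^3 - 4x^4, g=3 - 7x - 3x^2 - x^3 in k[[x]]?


[x^5] = sum a_i*b_j, i+j=5
  -3*-1=3
  9*-3=-27
  -4*-7=28
Sum=4


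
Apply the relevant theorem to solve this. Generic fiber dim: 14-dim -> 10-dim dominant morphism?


dim(fiber)=dim(X)-dim(Y)=14-10=4


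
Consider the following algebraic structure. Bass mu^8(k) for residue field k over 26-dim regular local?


C(n,i)=C(26,8)=1562275


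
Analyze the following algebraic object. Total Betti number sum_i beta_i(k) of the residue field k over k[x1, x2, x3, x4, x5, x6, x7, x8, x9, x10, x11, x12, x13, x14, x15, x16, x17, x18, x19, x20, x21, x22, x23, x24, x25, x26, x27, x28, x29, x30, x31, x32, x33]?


Koszul resolution: beta_i(k)=C(n,i), n=33
sum_i C(33,i) = 2^33 = 8589934592


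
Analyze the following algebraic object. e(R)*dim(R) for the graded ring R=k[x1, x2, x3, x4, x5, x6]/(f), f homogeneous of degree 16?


e(R)=deg(f)=16, dim(R)=6-1=5
e*dim=16*5=80


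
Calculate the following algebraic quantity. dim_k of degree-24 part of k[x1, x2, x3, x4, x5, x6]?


C(d+n-1,n-1)=C(29,5)=118755


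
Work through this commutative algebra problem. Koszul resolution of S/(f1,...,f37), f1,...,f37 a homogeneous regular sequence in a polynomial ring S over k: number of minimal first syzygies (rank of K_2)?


Regular sequence => Koszul complex is the minimal free resolution.
Syz_1 minimally generated by Koszul relations f_i*e_j - f_j*e_i (i<j): mu(Syz_1) = beta_2 = C(m,2) = m(m-1)/2
m=37
37*36/2 = 666


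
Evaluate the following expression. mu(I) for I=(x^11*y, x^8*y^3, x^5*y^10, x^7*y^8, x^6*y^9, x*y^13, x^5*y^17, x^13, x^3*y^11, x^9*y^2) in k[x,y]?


Remove redundant (divisible by others).
x^5*y^17 redundant.
Min: x^13, x^11*y, x^9*y^2, x^8*y^3, x^7*y^8, x^6*y^9, x^5*y^10, x^3*y^11, x*y^13
Count=9


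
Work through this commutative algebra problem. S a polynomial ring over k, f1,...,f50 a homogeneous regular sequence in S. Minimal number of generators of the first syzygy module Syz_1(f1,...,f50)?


Regular sequence => Koszul complex is the minimal free resolution.
Syz_1 minimally generated by Koszul relations f_i*e_j - f_j*e_i (i<j): mu(Syz_1) = beta_2 = C(m,2) = m(m-1)/2
m=50
50*49/2 = 1225


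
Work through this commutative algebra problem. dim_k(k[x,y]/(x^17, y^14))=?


Basis: x^i*y^j, i<17, j<14
17*14=238


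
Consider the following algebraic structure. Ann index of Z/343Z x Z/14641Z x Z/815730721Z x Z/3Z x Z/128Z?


Exponent = lcm of the cyclic orders; pairwise coprime => product.
7^3*11^4*13^8*3^1*2^7=343*14641*815730721*3*128=1573051363489237632


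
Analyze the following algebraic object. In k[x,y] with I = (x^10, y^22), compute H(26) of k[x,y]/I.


k[x,y], I = (x^10, y^22), d = 26
Need i < 10 and d-i < 22.
Range: 5 <= i <= 9.
H(26) = 5


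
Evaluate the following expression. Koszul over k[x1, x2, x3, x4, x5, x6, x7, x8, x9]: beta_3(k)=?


C(n,i)=C(9,3)=84


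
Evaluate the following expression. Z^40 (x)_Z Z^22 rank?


rank(M(x)N) = rank(M)*rank(N)
40*22 = 880


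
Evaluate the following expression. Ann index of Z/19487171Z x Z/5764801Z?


Exponent = lcm of the cyclic orders; pairwise coprime => product.
11^7*7^8=19487171*5764801=112339662867971


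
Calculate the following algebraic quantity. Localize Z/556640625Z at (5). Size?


5-primary part: 556640625=5^10*57
Size=5^10=9765625


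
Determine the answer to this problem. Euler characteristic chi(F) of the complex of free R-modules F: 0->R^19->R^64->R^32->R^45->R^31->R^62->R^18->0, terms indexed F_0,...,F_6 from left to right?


chi = sum (-1)^i * rank:
(-1)^0*19=19
(-1)^1*64=-64
(-1)^2*32=32
(-1)^3*45=-45
(-1)^4*31=31
(-1)^5*62=-62
(-1)^6*18=18
chi=-71


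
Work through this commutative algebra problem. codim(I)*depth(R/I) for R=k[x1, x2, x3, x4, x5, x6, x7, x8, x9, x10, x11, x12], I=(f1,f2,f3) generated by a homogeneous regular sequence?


codim=3, depth=dim(R/I)=12-3=9
Product=3*9=27


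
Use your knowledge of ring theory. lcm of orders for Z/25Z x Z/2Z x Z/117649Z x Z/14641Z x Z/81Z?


Exponent = lcm of the cyclic orders; pairwise coprime => product.
5^2*2^1*7^6*11^4*3^4=25*2*117649*14641*81=6976120986450


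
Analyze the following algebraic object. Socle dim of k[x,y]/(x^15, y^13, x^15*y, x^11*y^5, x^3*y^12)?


Socle = ann(m) = span of standard monomials u with x*u, y*u in I (staircase corners).
Redundant generators: x^15*y
Minimal generators: x^15, x^11*y^5, x^3*y^12, y^13
Corners: x^2y^12, x^10y^11, x^14y^4
Socle dim=3


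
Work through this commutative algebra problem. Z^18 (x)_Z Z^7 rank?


rank(M(x)N) = rank(M)*rank(N)
18*7 = 126


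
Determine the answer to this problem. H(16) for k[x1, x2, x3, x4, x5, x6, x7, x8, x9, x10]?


C(d+n-1,n-1)=C(25,9)=2042975


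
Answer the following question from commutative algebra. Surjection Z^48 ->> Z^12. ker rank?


rank(ker) = 48-12 = 36


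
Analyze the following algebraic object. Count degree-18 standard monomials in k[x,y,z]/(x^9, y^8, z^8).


Need i<9, j<8, k<8 with i+j+k=18.
For each i, j ranges over max(0,18-i-7)..min(7,18-i):
  i=0: j in [11,7] -> 0
  i=1: j in [10,7] -> 0
  i=2: j in [9,7] -> 0
  i=3: j in [8,7] -> 0
  i=4: j in [7,7] -> 1
  i=5: j in [6,7] -> 2
  i=6: j in [5,7] -> 3
  i=7: j in [4,7] -> 4
  i=8: j in [3,7] -> 5
H(18) = 0+0+0+0+1+2+3+4+5 = 15


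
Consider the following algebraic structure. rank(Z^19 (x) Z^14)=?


rank(M(x)N) = rank(M)*rank(N)
19*14 = 266


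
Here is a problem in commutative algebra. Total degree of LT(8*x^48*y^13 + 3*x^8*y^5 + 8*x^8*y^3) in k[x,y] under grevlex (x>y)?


LT: 8*x^48*y^13
deg_x=48, deg_y=13
Total=48+13=61


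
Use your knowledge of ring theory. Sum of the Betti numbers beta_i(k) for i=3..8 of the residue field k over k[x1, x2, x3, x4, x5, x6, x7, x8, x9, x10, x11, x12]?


Koszul resolution: beta_i(k)=C(n,i), n=12
C(12,3)=220, C(12,4)=495, C(12,5)=792, C(12,6)=924, C(12,7)=792, C(12,8)=495
Sum=3718


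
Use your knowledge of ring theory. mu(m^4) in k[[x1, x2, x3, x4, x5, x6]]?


C(n+d-1,d)=C(9,4)=126


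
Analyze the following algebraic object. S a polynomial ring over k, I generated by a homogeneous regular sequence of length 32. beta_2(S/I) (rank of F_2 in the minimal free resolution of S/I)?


Regular sequence => Koszul complex is the minimal free resolution.
Syz_1 minimally generated by Koszul relations f_i*e_j - f_j*e_i (i<j): mu(Syz_1) = beta_2 = C(m,2) = m(m-1)/2
m=32
32*31/2 = 496


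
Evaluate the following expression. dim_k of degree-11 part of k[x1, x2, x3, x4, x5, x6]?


C(d+n-1,n-1)=C(16,5)=4368


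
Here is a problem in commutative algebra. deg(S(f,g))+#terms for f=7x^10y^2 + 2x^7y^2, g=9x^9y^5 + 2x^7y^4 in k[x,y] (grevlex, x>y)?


LT(f)=7x^10y^2, LT(g)=9x^9y^5
lcm(LM)=x^10y^5
S(f,g) (scaled by 63 to clear denominators) = 9y^3*f - 7x*g = -14x^8y^4 + 18x^7y^5
2 terms, deg 12.
12+2=14


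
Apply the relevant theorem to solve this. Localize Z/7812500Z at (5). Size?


5-primary part: 7812500=5^9*4
Size=5^9=1953125


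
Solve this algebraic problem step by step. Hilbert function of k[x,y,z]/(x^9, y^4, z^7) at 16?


Need i<9, j<4, k<7 with i+j+k=16.
For each i, j ranges over max(0,16-i-6)..min(3,16-i):
  i=0: j in [10,3] -> 0
  i=1: j in [9,3] -> 0
  i=2: j in [8,3] -> 0
  i=3: j in [7,3] -> 0
  i=4: j in [6,3] -> 0
  i=5: j in [5,3] -> 0
  i=6: j in [4,3] -> 0
  i=7: j in [3,3] -> 1
  i=8: j in [2,3] -> 2
H(16) = 0+0+0+0+0+0+0+1+2 = 3


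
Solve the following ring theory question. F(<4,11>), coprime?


gcd(4,11)=1 => F=ab-a-b=4*11-4-11=44-15=29


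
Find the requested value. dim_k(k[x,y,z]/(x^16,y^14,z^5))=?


Basis: x^iy^jz^k, i<16,j<14,k<5
16*14*5=1120


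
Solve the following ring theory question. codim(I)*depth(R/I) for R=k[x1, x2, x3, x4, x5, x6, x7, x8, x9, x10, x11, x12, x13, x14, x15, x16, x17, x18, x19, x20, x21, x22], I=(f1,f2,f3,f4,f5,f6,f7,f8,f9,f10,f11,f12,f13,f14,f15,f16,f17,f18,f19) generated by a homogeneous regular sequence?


codim=19, depth=dim(R/I)=22-19=3
Product=19*3=57


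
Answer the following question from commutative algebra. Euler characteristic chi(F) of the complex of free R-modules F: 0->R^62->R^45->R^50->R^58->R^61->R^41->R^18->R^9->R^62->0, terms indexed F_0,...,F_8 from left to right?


chi = sum (-1)^i * rank:
(-1)^0*62=62
(-1)^1*45=-45
(-1)^2*50=50
(-1)^3*58=-58
(-1)^4*61=61
(-1)^5*41=-41
(-1)^6*18=18
(-1)^7*9=-9
(-1)^8*62=62
chi=100


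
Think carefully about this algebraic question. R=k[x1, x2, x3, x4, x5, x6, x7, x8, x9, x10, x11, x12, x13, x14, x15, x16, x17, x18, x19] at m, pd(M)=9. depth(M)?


pd+depth=depth(R)=19
depth=19-9=10


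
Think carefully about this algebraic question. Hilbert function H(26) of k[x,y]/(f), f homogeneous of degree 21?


H(t)=d for t>=d-1.
d=21, t=26
H(26)=21


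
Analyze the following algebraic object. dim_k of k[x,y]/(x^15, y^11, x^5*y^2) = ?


k[x,y]/I, I = (x^15, y^11, x^5*y^2)
Rect: 15x11=165. Corner: (15-5)x(11-2)=90.
dim = 165-90 = 75


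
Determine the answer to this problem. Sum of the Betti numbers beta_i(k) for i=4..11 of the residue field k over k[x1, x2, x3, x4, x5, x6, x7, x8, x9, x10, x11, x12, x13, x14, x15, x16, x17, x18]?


Koszul resolution: beta_i(k)=C(n,i), n=18
C(18,4)=3060, C(18,5)=8568, C(18,6)=18564, C(18,7)=31824, C(18,8)=43758, C(18,9)=48620, C(18,10)=43758, C(18,11)=31824
Sum=229976


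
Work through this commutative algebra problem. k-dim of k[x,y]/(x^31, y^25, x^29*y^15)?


k[x,y]/I, I = (x^31, y^25, x^29*y^15)
Rect: 31x25=775. Corner: (31-29)x(25-15)=20.
dim = 775-20 = 755


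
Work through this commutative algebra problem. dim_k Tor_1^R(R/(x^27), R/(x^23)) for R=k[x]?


Tor_1(R/I,R/J)=(I cap J)/IJ=(x^27)/(x^50)
dim=50-27=min(27,23)=23


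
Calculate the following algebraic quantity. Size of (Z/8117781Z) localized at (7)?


7-primary part: 8117781=7^6*69
Size=7^6=117649


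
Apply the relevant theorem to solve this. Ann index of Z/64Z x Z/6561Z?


Exponent = lcm of the cyclic orders; pairwise coprime => product.
2^6*3^8=64*6561=419904


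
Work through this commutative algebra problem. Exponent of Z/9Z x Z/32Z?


Exponent = lcm of the cyclic orders; pairwise coprime => product.
3^2*2^5=9*32=288


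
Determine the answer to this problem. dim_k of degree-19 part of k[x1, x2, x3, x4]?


C(d+n-1,n-1)=C(22,3)=1540


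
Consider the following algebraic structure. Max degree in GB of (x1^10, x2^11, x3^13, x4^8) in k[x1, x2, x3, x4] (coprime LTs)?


Pure powers, coprime LTs => already GB.
Degrees: 10, 11, 13, 8
Max=13


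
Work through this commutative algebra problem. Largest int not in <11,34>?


gcd(11,34)=1 => F=ab-a-b=11*34-11-34=374-45=329


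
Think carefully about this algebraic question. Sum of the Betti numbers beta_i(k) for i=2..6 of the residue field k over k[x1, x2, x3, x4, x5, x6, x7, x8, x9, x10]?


Koszul resolution: beta_i(k)=C(n,i), n=10
C(10,2)=45, C(10,3)=120, C(10,4)=210, C(10,5)=252, C(10,6)=210
Sum=837


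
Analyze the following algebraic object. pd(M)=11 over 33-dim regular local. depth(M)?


pd+depth=depth(R)=33
depth=33-11=22


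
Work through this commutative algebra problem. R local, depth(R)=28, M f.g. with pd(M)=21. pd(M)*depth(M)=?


pd+depth=28
depth=28-21=7
pd*depth=21*7=147


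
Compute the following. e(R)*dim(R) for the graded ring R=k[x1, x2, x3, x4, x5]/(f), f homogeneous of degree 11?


e(R)=deg(f)=11, dim(R)=5-1=4
e*dim=11*4=44


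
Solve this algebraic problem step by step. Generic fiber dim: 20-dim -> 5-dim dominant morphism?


dim(fiber)=dim(X)-dim(Y)=20-5=15


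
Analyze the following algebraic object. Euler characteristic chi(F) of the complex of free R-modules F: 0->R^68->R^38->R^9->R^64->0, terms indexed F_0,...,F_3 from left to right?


chi = sum (-1)^i * rank:
(-1)^0*68=68
(-1)^1*38=-38
(-1)^2*9=9
(-1)^3*64=-64
chi=-25


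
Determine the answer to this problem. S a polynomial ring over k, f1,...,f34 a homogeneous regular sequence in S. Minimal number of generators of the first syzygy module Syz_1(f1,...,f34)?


Regular sequence => Koszul complex is the minimal free resolution.
Syz_1 minimally generated by Koszul relations f_i*e_j - f_j*e_i (i<j): mu(Syz_1) = beta_2 = C(m,2) = m(m-1)/2
m=34
34*33/2 = 561


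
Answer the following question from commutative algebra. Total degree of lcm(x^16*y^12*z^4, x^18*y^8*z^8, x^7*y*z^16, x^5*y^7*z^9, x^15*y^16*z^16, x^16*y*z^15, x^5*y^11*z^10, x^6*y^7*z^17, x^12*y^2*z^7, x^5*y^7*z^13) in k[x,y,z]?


lcm = componentwise max:
x: max(16,18,7,5,15,16,5,6,12,5)=18
y: max(12,8,1,7,16,1,11,7,2,7)=16
z: max(4,8,16,9,16,15,10,17,7,13)=17
Total=18+16+17=51


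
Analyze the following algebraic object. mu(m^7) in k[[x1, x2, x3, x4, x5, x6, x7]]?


C(n+d-1,d)=C(13,7)=1716


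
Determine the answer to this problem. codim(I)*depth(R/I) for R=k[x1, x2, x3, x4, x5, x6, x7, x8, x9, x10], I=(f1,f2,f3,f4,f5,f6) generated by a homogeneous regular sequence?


codim=6, depth=dim(R/I)=10-6=4
Product=6*4=24


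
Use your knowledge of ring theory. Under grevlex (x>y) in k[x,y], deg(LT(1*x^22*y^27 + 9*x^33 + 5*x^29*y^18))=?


LT: 1*x^22*y^27
deg_x=22, deg_y=27
Total=22+27=49


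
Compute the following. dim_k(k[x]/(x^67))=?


Basis: 1,x,...,x^66
dim=67


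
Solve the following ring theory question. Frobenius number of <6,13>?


gcd(6,13)=1 => F=ab-a-b=6*13-6-13=78-19=59


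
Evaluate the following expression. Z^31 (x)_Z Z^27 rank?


rank(M(x)N) = rank(M)*rank(N)
31*27 = 837


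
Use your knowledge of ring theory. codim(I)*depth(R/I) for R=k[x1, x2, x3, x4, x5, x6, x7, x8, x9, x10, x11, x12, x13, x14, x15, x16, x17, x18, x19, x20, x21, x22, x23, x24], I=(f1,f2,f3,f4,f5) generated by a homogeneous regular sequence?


codim=5, depth=dim(R/I)=24-5=19
Product=5*19=95


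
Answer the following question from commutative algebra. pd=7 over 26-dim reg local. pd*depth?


pd+depth=26
depth=26-7=19
pd*depth=7*19=133


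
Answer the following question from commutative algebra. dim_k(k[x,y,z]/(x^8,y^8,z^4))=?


Basis: x^iy^jz^k, i<8,j<8,k<4
8*8*4=256


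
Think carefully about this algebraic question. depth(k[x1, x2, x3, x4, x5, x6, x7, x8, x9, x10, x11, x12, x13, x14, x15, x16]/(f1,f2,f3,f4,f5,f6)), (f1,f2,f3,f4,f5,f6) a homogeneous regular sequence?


depth(R)=16
depth(R/I)=16-6=10


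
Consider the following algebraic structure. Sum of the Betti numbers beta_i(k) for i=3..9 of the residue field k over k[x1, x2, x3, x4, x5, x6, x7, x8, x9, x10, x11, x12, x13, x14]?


Koszul resolution: beta_i(k)=C(n,i), n=14
C(14,3)=364, C(14,4)=1001, C(14,5)=2002, C(14,6)=3003, C(14,7)=3432, C(14,8)=3003, C(14,9)=2002
Sum=14807


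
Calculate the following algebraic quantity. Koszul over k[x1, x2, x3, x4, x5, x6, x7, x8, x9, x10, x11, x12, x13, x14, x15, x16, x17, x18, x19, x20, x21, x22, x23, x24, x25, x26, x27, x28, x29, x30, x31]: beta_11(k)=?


C(n,i)=C(31,11)=84672315


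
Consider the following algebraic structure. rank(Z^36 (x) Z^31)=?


rank(M(x)N) = rank(M)*rank(N)
36*31 = 1116


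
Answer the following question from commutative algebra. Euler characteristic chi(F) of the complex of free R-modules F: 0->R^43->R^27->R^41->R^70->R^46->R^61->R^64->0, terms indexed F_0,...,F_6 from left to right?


chi = sum (-1)^i * rank:
(-1)^0*43=43
(-1)^1*27=-27
(-1)^2*41=41
(-1)^3*70=-70
(-1)^4*46=46
(-1)^5*61=-61
(-1)^6*64=64
chi=36


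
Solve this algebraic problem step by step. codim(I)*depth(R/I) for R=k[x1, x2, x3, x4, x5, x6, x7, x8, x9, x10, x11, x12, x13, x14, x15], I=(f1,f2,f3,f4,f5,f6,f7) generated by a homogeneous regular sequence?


codim=7, depth=dim(R/I)=15-7=8
Product=7*8=56


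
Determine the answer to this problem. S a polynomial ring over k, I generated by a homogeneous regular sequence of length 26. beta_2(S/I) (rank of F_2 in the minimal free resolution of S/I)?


Regular sequence => Koszul complex is the minimal free resolution.
Syz_1 minimally generated by Koszul relations f_i*e_j - f_j*e_i (i<j): mu(Syz_1) = beta_2 = C(m,2) = m(m-1)/2
m=26
26*25/2 = 325


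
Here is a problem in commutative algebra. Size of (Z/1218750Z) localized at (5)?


5-primary part: 1218750=5^6*78
Size=5^6=15625


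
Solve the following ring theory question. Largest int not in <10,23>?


gcd(10,23)=1 => F=ab-a-b=10*23-10-23=230-33=197


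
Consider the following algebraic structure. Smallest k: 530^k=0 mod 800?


530^k mod 800:
k=1: 530
k=2: 100
k=3: 200
k=4: 400
k=5: 0
First zero at k = 5


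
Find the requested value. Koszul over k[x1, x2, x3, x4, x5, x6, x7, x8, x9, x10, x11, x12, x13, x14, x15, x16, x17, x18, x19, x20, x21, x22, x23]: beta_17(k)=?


C(n,i)=C(23,17)=100947


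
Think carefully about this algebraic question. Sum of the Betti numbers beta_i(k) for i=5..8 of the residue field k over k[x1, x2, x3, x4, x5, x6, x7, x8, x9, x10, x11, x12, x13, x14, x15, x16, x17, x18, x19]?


Koszul resolution: beta_i(k)=C(n,i), n=19
C(19,5)=11628, C(19,6)=27132, C(19,7)=50388, C(19,8)=75582
Sum=164730


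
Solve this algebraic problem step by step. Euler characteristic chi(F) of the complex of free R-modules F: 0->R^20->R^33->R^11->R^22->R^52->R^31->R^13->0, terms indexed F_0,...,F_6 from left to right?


chi = sum (-1)^i * rank:
(-1)^0*20=20
(-1)^1*33=-33
(-1)^2*11=11
(-1)^3*22=-22
(-1)^4*52=52
(-1)^5*31=-31
(-1)^6*13=13
chi=10


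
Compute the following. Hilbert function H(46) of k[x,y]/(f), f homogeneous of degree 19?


H(t)=d for t>=d-1.
d=19, t=46
H(46)=19


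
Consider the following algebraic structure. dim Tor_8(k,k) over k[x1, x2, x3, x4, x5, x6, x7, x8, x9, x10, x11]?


Koszul: C(n,i)=C(11,8)=165


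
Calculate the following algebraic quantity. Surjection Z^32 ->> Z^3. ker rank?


rank(ker) = 32-3 = 29


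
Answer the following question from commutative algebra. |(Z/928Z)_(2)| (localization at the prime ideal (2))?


2-primary part: 928=2^5*29
Size=2^5=32


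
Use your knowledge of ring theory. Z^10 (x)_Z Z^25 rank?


rank(M(x)N) = rank(M)*rank(N)
10*25 = 250


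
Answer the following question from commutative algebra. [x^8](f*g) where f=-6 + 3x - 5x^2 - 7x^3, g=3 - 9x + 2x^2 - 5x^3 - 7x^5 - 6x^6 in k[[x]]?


[x^8] = sum a_i*b_j, i+j=8
  -5*-6=30
  -7*-7=49
Sum=79


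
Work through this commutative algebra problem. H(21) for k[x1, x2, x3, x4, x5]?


C(d+n-1,n-1)=C(25,4)=12650


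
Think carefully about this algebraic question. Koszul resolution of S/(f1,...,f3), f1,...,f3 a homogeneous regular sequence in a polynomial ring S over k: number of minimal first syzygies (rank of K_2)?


Regular sequence => Koszul complex is the minimal free resolution.
Syz_1 minimally generated by Koszul relations f_i*e_j - f_j*e_i (i<j): mu(Syz_1) = beta_2 = C(m,2) = m(m-1)/2
m=3
3*2/2 = 3


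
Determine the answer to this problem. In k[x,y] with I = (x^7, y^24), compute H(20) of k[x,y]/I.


k[x,y], I = (x^7, y^24), d = 20
Need i < 7 and d-i < 24.
Range: 0 <= i <= 6.
H(20) = 7


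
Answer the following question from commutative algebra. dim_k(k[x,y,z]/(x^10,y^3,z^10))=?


Basis: x^iy^jz^k, i<10,j<3,k<10
10*3*10=300


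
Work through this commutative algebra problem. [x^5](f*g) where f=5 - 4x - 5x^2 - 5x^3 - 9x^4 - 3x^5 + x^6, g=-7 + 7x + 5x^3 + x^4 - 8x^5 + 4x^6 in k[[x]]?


[x^5] = sum a_i*b_j, i+j=5
  5*-8=-40
  -4*1=-4
  -5*5=-25
  -9*7=-63
  -3*-7=21
Sum=-111


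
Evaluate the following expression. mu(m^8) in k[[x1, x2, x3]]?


C(n+d-1,d)=C(10,8)=45


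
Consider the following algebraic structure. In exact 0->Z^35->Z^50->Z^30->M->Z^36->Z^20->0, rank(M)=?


Alt sum=0:
(-1)^0*35 + (-1)^1*50 + (-1)^2*30 + (-1)^3*? + (-1)^4*36 + (-1)^5*20=0
rank(M)=31


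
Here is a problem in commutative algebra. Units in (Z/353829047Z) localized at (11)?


Local ring = Z/161051Z.
phi(161051) = 11^4*(11-1) = 146410


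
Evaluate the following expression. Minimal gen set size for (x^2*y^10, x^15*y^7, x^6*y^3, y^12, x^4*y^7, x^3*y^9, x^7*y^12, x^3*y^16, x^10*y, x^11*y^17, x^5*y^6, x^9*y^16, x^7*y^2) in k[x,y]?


Remove redundant (divisible by others).
x^15*y^7 redundant.
x^7*y^12 redundant.
x^3*y^16 redundant.
x^9*y^16 redundant.
x^11*y^17 redundant.
Min: x^10*y, x^7*y^2, x^6*y^3, x^5*y^6, x^4*y^7, x^3*y^9, x^2*y^10, y^12
Count=8


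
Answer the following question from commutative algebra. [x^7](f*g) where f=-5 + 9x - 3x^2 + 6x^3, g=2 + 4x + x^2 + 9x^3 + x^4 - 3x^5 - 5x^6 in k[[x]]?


[x^7] = sum a_i*b_j, i+j=7
  9*-5=-45
  -3*-3=9
  6*1=6
Sum=-30


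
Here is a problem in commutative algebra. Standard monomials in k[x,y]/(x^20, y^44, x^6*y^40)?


k[x,y]/I, I = (x^20, y^44, x^6*y^40)
Rect: 20x44=880. Corner: (20-6)x(44-40)=56.
dim = 880-56 = 824


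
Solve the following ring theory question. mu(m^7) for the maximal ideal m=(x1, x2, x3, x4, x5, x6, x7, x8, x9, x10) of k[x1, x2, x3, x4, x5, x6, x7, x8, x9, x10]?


Graded Nakayama: mu(m^d) = dim_k (m^d/m^(d+1)) = #degree-7 monomials in 10 vars
C(n+d-1,d)=C(16,7)=11440


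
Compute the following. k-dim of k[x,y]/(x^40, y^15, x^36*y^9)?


k[x,y]/I, I = (x^40, y^15, x^36*y^9)
Rect: 40x15=600. Corner: (40-36)x(15-9)=24.
dim = 600-24 = 576


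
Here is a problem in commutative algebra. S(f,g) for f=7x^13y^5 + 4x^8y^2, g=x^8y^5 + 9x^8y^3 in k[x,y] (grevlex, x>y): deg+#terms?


LT(f)=7x^13y^5, LT(g)=x^8y^5
lcm(LM)=x^13y^5
S(f,g) (scaled by 7 to clear denominators) = 1*f - 7x^5*g = -63x^13y^3 + 4x^8y^2
2 terms, deg 16.
16+2=18


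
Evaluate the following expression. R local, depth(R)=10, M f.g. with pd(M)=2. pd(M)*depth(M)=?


pd+depth=10
depth=10-2=8
pd*depth=2*8=16


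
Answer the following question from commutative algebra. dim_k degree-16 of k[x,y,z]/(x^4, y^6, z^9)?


Need i<4, j<6, k<9 with i+j+k=16.
For each i, j ranges over max(0,16-i-8)..min(5,16-i):
  i=0: j in [8,5] -> 0
  i=1: j in [7,5] -> 0
  i=2: j in [6,5] -> 0
  i=3: j in [5,5] -> 1
H(16) = 0+0+0+1 = 1


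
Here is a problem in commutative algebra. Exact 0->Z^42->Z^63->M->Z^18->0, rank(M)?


Alt sum=0:
(-1)^0*42 + (-1)^1*63 + (-1)^2*? + (-1)^3*18=0
rank(M)=39


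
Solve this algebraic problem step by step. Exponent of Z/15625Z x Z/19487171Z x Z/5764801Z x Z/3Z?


Exponent = lcm of the cyclic orders; pairwise coprime => product.
5^6*11^7*7^8*3^1=15625*19487171*5764801*3=5265921696936140625


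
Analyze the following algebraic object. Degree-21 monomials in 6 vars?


C(d+n-1,n-1)=C(26,5)=65780


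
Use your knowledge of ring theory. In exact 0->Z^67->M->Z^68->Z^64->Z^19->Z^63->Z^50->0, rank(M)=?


Alt sum=0:
(-1)^0*67 + (-1)^1*? + (-1)^2*68 + (-1)^3*64 + (-1)^4*19 + (-1)^5*63 + (-1)^6*50=0
rank(M)=77


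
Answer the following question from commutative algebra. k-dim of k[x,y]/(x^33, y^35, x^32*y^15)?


k[x,y]/I, I = (x^33, y^35, x^32*y^15)
Rect: 33x35=1155. Corner: (33-32)x(35-15)=20.
dim = 1155-20 = 1135


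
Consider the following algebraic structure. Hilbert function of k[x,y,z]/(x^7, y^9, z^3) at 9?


Need i<7, j<9, k<3 with i+j+k=9.
For each i, j ranges over max(0,9-i-2)..min(8,9-i):
  i=0: j in [7,8] -> 2
  i=1: j in [6,8] -> 3
  i=2: j in [5,7] -> 3
  i=3: j in [4,6] -> 3
  i=4: j in [3,5] -> 3
  i=5: j in [2,4] -> 3
  i=6: j in [1,3] -> 3
H(9) = 2+3+3+3+3+3+3 = 20


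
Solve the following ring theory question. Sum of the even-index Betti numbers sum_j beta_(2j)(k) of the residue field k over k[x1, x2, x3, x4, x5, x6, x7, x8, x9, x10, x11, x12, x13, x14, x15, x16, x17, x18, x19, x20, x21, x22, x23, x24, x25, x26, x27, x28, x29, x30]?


Koszul resolution: beta_i(k)=C(n,i), n=30
sum_even C(30,i) = 2^(n-1) = 2^29 = 536870912


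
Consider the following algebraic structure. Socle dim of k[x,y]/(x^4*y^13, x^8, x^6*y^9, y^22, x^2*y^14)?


Socle = ann(m) = span of standard monomials u with x*u, y*u in I (staircase corners).
Minimal generators: x^8, x^6*y^9, x^4*y^13, x^2*y^14, y^22
Corners: xy^21, x^3y^13, x^5y^12, x^7y^8
Socle dim=4


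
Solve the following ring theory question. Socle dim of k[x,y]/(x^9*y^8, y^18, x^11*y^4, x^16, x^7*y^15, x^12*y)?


Socle = ann(m) = span of standard monomials u with x*u, y*u in I (staircase corners).
Minimal generators: x^16, x^12*y, x^11*y^4, x^9*y^8, x^7*y^15, y^18
Corners: x^6y^17, x^8y^14, x^10y^7, x^11y^3, x^15
Socle dim=5


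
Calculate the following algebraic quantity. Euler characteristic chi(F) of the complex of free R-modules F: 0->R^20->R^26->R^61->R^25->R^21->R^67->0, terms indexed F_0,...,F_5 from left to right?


chi = sum (-1)^i * rank:
(-1)^0*20=20
(-1)^1*26=-26
(-1)^2*61=61
(-1)^3*25=-25
(-1)^4*21=21
(-1)^5*67=-67
chi=-16


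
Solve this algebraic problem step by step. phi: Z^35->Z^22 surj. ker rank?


rank(ker) = 35-22 = 13


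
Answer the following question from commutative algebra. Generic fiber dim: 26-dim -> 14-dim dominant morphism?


dim(fiber)=dim(X)-dim(Y)=26-14=12


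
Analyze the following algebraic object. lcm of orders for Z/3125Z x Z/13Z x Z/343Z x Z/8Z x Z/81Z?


Exponent = lcm of the cyclic orders; pairwise coprime => product.
5^5*13^1*7^3*2^3*3^4=3125*13*343*8*81=9029475000


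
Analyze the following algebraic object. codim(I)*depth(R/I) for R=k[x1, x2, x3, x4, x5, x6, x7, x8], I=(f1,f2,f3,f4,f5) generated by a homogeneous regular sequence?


codim=5, depth=dim(R/I)=8-5=3
Product=5*3=15


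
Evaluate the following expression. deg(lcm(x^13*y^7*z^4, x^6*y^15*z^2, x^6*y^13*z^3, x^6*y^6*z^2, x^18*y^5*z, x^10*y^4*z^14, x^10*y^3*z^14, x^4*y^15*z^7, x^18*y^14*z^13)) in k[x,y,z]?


lcm = componentwise max:
x: max(13,6,6,6,18,10,10,4,18)=18
y: max(7,15,13,6,5,4,3,15,14)=15
z: max(4,2,3,2,1,14,14,7,13)=14
Total=18+15+14=47


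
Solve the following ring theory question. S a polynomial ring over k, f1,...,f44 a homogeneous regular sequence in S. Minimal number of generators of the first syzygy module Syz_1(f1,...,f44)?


Regular sequence => Koszul complex is the minimal free resolution.
Syz_1 minimally generated by Koszul relations f_i*e_j - f_j*e_i (i<j): mu(Syz_1) = beta_2 = C(m,2) = m(m-1)/2
m=44
44*43/2 = 946


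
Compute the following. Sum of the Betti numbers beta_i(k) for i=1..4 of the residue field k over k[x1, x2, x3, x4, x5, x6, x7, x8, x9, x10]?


Koszul resolution: beta_i(k)=C(n,i), n=10
C(10,1)=10, C(10,2)=45, C(10,3)=120, C(10,4)=210
Sum=385


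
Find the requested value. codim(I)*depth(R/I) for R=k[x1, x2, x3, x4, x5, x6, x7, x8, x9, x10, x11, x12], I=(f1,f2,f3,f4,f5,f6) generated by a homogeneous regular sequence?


codim=6, depth=dim(R/I)=12-6=6
Product=6*6=36


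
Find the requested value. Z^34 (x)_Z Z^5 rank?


rank(M(x)N) = rank(M)*rank(N)
34*5 = 170


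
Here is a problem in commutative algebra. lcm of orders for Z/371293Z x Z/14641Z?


Exponent = lcm of the cyclic orders; pairwise coprime => product.
13^5*11^4=371293*14641=5436100813


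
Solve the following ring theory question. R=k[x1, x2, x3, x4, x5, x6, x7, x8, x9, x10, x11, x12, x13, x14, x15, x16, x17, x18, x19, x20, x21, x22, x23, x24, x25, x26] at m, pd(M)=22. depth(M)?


pd+depth=depth(R)=26
depth=26-22=4


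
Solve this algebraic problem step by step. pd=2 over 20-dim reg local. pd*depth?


pd+depth=20
depth=20-2=18
pd*depth=2*18=36


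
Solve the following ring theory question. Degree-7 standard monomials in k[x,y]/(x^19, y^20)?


k[x,y], I = (x^19, y^20), d = 7
Need i < 19 and d-i < 20.
Range: 0 <= i <= 7.
H(7) = 8


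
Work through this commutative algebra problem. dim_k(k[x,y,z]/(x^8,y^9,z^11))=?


Basis: x^iy^jz^k, i<8,j<9,k<11
8*9*11=792


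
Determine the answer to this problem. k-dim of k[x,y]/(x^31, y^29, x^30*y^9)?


k[x,y]/I, I = (x^31, y^29, x^30*y^9)
Rect: 31x29=899. Corner: (31-30)x(29-9)=20.
dim = 899-20 = 879


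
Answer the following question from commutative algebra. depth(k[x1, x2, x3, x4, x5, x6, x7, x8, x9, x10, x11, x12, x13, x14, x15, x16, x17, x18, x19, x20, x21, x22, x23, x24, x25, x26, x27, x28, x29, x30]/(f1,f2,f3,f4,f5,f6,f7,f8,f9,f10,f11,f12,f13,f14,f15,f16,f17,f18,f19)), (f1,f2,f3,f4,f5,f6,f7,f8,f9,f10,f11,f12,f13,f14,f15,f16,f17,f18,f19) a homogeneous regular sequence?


depth(R)=30
depth(R/I)=30-19=11


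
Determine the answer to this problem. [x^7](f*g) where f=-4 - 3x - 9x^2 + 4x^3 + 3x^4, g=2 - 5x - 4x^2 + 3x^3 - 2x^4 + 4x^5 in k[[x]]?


[x^7] = sum a_i*b_j, i+j=7
  -9*4=-36
  4*-2=-8
  3*3=9
Sum=-35


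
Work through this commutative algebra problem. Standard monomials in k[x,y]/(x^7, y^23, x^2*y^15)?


k[x,y]/I, I = (x^7, y^23, x^2*y^15)
Rect: 7x23=161. Corner: (7-2)x(23-15)=40.
dim = 161-40 = 121


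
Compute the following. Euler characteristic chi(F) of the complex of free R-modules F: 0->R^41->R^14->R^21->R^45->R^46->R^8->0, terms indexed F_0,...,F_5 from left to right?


chi = sum (-1)^i * rank:
(-1)^0*41=41
(-1)^1*14=-14
(-1)^2*21=21
(-1)^3*45=-45
(-1)^4*46=46
(-1)^5*8=-8
chi=41


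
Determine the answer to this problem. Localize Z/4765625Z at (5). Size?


5-primary part: 4765625=5^7*61
Size=5^7=78125


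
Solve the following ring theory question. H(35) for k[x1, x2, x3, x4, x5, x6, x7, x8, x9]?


C(d+n-1,n-1)=C(43,8)=145008513


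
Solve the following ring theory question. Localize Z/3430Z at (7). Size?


7-primary part: 3430=7^3*10
Size=7^3=343


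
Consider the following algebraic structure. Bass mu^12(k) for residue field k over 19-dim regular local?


C(n,i)=C(19,12)=50388


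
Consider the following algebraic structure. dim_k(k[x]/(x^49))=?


Basis: 1,x,...,x^48
dim=49


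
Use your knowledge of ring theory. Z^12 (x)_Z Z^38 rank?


rank(M(x)N) = rank(M)*rank(N)
12*38 = 456


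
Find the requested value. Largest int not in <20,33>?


gcd(20,33)=1 => F=ab-a-b=20*33-20-33=660-53=607


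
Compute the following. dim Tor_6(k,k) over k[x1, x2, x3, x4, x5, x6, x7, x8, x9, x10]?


Koszul: C(n,i)=C(10,6)=210


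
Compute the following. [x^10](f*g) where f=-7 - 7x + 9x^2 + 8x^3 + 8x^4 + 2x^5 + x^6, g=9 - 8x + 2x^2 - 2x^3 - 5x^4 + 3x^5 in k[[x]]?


[x^10] = sum a_i*b_j, i+j=10
  2*3=6
  1*-5=-5
Sum=1


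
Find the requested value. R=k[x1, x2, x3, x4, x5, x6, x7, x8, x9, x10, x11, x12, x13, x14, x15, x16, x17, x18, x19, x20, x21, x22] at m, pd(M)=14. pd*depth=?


pd+depth=22
depth=22-14=8
pd*depth=14*8=112


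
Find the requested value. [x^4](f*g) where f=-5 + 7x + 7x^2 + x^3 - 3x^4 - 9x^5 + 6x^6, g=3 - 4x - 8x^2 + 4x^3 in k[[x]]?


[x^4] = sum a_i*b_j, i+j=4
  7*4=28
  7*-8=-56
  1*-4=-4
  -3*3=-9
Sum=-41


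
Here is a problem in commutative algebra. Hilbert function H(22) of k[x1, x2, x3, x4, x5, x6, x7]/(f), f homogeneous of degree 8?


C(28,6)-C(20,6)=376740-38760=337980


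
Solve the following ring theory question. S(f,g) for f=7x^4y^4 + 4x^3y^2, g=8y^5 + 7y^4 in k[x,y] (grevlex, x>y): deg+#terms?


LT(f)=7x^4y^4, LT(g)=8y^5
lcm(LM)=x^4y^5
S(f,g) (scaled by 56 to clear denominators) = 8y*f - 7x^4*g = -49x^4y^4 + 32x^3y^3
2 terms, deg 8.
8+2=10


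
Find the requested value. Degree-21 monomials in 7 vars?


C(d+n-1,n-1)=C(27,6)=296010


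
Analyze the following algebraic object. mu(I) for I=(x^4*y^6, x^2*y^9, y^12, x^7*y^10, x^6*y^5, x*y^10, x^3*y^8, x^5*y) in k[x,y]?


Remove redundant (divisible by others).
x^6*y^5 redundant.
x^7*y^10 redundant.
Min: x^5*y, x^4*y^6, x^3*y^8, x^2*y^9, x*y^10, y^12
Count=6


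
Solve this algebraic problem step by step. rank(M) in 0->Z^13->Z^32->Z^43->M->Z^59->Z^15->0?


Alt sum=0:
(-1)^0*13 + (-1)^1*32 + (-1)^2*43 + (-1)^3*? + (-1)^4*59 + (-1)^5*15=0
rank(M)=68


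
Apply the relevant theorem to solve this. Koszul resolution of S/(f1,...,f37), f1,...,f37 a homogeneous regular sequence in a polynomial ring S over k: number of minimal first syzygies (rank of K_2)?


Regular sequence => Koszul complex is the minimal free resolution.
Syz_1 minimally generated by Koszul relations f_i*e_j - f_j*e_i (i<j): mu(Syz_1) = beta_2 = C(m,2) = m(m-1)/2
m=37
37*36/2 = 666


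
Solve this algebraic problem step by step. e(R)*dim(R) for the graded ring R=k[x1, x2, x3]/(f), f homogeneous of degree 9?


e(R)=deg(f)=9, dim(R)=3-1=2
e*dim=9*2=18


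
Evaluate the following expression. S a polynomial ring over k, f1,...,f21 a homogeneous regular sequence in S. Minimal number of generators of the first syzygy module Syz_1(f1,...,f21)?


Regular sequence => Koszul complex is the minimal free resolution.
Syz_1 minimally generated by Koszul relations f_i*e_j - f_j*e_i (i<j): mu(Syz_1) = beta_2 = C(m,2) = m(m-1)/2
m=21
21*20/2 = 210


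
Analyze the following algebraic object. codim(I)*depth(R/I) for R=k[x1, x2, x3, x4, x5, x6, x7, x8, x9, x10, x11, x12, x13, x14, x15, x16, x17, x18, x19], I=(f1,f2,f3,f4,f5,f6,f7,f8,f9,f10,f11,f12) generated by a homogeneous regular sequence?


codim=12, depth=dim(R/I)=19-12=7
Product=12*7=84


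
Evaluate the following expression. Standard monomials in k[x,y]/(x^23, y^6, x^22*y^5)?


k[x,y]/I, I = (x^23, y^6, x^22*y^5)
Rect: 23x6=138. Corner: (23-22)x(6-5)=1.
dim = 138-1 = 137


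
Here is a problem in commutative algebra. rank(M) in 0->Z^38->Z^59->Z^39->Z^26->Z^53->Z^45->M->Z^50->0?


Alt sum=0:
(-1)^0*38 + (-1)^1*59 + (-1)^2*39 + (-1)^3*26 + (-1)^4*53 + (-1)^5*45 + (-1)^6*? + (-1)^7*50=0
rank(M)=50


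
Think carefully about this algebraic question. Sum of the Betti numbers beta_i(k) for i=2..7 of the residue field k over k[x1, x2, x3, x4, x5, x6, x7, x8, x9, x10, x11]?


Koszul resolution: beta_i(k)=C(n,i), n=11
C(11,2)=55, C(11,3)=165, C(11,4)=330, C(11,5)=462, C(11,6)=462, C(11,7)=330
Sum=1804


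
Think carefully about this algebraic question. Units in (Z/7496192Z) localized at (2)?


Local ring = Z/512Z.
phi(512) = 2^8*(2-1) = 256


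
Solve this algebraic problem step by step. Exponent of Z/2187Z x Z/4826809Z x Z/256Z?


Exponent = lcm of the cyclic orders; pairwise coprime => product.
3^7*13^6*2^8=2187*4826809*256=2702395208448


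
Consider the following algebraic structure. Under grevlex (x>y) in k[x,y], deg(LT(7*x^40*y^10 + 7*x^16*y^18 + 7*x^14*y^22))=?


LT: 7*x^40*y^10
deg_x=40, deg_y=10
Total=40+10=50


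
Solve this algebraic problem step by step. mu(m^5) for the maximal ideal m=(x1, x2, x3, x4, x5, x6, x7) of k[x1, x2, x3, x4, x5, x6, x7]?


Graded Nakayama: mu(m^d) = dim_k (m^d/m^(d+1)) = #degree-5 monomials in 7 vars
C(n+d-1,d)=C(11,5)=462


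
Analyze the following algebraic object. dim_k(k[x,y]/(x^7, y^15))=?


Basis: x^i*y^j, i<7, j<15
7*15=105


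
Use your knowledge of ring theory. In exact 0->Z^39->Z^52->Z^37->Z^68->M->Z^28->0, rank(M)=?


Alt sum=0:
(-1)^0*39 + (-1)^1*52 + (-1)^2*37 + (-1)^3*68 + (-1)^4*? + (-1)^5*28=0
rank(M)=72


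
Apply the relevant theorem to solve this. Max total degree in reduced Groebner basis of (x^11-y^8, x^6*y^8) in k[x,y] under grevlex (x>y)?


LT(f1)=x^11, LT(f2)=x^6y^8, lcm=x^11y^8
S(f1,f2) = y^8*f1 - x^5*f2 = -y^16
Reduced GB = {f1, f2, y^16}; degrees 11, 14, 16
Max = 16


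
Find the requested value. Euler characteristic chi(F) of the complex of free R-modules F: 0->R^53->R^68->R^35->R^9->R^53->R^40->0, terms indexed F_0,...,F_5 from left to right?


chi = sum (-1)^i * rank:
(-1)^0*53=53
(-1)^1*68=-68
(-1)^2*35=35
(-1)^3*9=-9
(-1)^4*53=53
(-1)^5*40=-40
chi=24


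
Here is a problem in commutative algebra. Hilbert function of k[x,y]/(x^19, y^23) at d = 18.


k[x,y], I = (x^19, y^23), d = 18
Need i < 19 and d-i < 23.
Range: 0 <= i <= 18.
H(18) = 19


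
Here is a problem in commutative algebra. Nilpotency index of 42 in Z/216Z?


42^k mod 216:
k=1: 42
k=2: 36
k=3: 0
First zero at k = 3


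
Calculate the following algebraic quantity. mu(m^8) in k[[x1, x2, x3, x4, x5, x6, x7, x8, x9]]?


C(n+d-1,d)=C(16,8)=12870


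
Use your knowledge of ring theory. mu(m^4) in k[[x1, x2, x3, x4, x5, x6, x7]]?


C(n+d-1,d)=C(10,4)=210


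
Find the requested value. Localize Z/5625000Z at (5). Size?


5-primary part: 5625000=5^7*72
Size=5^7=78125


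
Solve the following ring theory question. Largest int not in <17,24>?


gcd(17,24)=1 => F=ab-a-b=17*24-17-24=408-41=367


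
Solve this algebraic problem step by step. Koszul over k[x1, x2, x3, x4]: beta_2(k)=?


C(n,i)=C(4,2)=6


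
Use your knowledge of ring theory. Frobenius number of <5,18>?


gcd(5,18)=1 => F=ab-a-b=5*18-5-18=90-23=67


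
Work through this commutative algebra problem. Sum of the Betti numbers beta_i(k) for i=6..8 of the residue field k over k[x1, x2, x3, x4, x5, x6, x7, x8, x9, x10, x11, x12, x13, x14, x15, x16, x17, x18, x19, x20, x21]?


Koszul resolution: beta_i(k)=C(n,i), n=21
C(21,6)=54264, C(21,7)=116280, C(21,8)=203490
Sum=374034


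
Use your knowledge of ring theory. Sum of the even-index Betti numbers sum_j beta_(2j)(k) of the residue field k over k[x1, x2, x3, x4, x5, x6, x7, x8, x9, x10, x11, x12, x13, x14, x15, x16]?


Koszul resolution: beta_i(k)=C(n,i), n=16
sum_even C(16,i) = 2^(n-1) = 2^15 = 32768
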